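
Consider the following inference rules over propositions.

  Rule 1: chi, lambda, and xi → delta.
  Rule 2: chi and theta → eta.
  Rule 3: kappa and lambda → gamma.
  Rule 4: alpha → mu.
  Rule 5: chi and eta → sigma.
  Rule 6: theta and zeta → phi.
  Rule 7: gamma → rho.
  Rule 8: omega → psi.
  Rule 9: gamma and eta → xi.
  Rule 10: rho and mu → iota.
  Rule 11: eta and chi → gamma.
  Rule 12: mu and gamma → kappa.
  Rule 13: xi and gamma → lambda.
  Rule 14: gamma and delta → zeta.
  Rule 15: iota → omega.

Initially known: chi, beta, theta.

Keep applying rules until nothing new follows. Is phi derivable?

Yes

chi and theta hold, so eta follows (Rule 2).
From eta and chi, Rule 11 gives gamma.
gamma and eta hold, so xi follows (Rule 9).
xi and gamma hold, so lambda follows (Rule 13).
From chi, lambda, and xi, Rule 1 gives delta.
From gamma and delta, Rule 14 gives zeta.
From theta and zeta, Rule 6 gives phi.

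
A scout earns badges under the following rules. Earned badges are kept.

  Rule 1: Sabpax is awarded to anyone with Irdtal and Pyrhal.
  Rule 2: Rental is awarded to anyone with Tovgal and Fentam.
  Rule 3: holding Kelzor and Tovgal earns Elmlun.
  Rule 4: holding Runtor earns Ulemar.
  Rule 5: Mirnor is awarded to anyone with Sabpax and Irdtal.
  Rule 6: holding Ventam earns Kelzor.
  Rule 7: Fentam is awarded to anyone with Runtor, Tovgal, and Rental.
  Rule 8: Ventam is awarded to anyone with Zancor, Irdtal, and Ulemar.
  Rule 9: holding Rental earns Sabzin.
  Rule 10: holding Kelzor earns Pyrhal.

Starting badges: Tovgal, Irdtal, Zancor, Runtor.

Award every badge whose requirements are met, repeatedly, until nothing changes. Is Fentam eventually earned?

Fentam would need Runtor, Tovgal, and Rental (Rule 7), but Rental is never earned.

No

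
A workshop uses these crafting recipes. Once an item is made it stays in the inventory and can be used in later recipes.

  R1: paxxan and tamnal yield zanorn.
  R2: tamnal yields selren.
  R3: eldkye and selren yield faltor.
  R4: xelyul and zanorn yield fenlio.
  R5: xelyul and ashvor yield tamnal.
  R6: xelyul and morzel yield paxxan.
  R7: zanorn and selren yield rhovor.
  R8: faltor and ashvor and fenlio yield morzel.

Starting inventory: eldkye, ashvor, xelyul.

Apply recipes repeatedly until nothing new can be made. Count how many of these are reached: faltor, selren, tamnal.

3

xelyul and ashvor → tamnal (R5).
tamnal → selren (R2).
eldkye and selren → faltor (R3).
faltor: reached.
selren: reached.
tamnal: reached.
All 3 are reached.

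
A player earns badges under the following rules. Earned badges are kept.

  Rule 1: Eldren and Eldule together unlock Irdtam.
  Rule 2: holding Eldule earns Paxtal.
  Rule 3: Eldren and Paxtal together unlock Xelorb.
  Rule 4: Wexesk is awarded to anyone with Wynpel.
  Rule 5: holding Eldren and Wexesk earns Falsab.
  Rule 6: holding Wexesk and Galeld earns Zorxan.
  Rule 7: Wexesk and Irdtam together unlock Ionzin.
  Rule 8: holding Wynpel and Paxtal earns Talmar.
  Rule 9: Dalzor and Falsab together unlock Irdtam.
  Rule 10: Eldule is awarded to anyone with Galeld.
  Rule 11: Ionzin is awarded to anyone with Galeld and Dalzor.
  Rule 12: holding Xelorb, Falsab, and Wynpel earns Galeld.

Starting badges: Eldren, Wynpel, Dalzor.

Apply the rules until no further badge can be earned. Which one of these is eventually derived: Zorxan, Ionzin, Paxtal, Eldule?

Ionzin

With Wynpel, Wexesk is earned (Rule 4).
With Eldren and Wexesk, Falsab is earned (Rule 5).
With Dalzor and Falsab, Irdtam is earned (Rule 9).
With Wexesk and Irdtam, Ionzin is earned (Rule 7).
Zorxan would need Wexesk and Galeld (Rule 6), but Galeld is never earned. Eldule would need Galeld (Rule 10), but Galeld is never earned. Paxtal would need Eldule (Rule 2), but Eldule is never earned.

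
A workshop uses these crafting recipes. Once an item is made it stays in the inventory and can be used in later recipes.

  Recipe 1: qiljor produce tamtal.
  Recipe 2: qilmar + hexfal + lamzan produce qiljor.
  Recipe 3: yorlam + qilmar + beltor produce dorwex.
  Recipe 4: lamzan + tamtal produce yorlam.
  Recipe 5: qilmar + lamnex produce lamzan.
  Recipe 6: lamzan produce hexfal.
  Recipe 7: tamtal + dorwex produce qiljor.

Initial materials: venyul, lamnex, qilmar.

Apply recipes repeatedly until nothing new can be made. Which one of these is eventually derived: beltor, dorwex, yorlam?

Using Recipe 5, qilmar and lamnex make lamzan.
lamzan → hexfal (Recipe 6).
Using Recipe 2, qilmar, hexfal, and lamzan make qiljor.
Using Recipe 1, qiljor makes tamtal.
lamzan + tamtal → yorlam (Recipe 4).
No rule produces beltor, and it is not given. dorwex would need yorlam, qilmar, and beltor (Recipe 3), but beltor is never obtained.

yorlam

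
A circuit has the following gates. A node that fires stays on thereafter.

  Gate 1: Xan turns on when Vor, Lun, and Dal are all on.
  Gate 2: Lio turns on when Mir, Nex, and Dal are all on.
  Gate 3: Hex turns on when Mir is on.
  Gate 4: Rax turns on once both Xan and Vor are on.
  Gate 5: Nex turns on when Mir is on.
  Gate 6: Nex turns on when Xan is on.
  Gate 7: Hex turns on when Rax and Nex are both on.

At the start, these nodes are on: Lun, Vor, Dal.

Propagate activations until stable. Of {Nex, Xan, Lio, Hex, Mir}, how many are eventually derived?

Gate 1: Vor, Lun, and Dal on → Xan on.
Gate 4: Xan and Vor on → Rax on.
Xan is on, so Nex turns on (Gate 6).
Gate 7: Rax and Nex on → Hex on.
Nex: reached.
Xan: reached.
Lio would need Mir, Nex, and Dal (Gate 2), but Mir never turns on.
Hex: reached.
No rule produces Mir, and it is not given.
Reached: Nex, Xan, and Hex — 3 of the 5.

3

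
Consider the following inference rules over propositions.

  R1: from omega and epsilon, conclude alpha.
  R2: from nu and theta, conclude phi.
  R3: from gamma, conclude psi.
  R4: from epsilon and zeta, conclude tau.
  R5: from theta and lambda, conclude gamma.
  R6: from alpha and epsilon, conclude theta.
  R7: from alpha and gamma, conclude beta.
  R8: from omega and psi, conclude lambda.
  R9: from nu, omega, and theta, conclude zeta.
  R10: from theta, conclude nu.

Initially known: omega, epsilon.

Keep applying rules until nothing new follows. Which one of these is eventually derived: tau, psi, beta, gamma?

tau

omega and epsilon hold, so alpha follows (R1).
From alpha and epsilon, R6 gives theta.
theta holds, so nu follows (R10).
nu, omega, and theta hold, so zeta follows (R9).
From epsilon and zeta, R4 gives tau.
psi would need gamma (R3), but gamma is never established. beta would need alpha and gamma (R7), but gamma is never established. gamma would need theta and lambda (R5), but lambda is never established.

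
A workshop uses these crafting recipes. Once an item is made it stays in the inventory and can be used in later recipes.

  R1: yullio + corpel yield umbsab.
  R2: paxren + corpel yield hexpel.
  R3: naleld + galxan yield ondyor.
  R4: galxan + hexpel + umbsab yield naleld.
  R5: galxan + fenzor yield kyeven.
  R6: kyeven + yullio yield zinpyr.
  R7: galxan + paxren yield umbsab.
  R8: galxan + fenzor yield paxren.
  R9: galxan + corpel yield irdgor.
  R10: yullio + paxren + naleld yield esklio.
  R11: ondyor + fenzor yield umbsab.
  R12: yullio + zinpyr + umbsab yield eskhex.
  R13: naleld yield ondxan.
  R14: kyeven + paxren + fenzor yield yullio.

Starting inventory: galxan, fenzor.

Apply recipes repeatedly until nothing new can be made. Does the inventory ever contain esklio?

esklio would need yullio, paxren, and naleld (R10), but naleld is never obtained.

No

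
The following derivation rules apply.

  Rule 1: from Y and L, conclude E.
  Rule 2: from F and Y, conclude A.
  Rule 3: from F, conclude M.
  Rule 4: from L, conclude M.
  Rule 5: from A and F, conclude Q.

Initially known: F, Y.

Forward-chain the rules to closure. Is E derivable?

E would need Y and L (Rule 1), but L is never established.

No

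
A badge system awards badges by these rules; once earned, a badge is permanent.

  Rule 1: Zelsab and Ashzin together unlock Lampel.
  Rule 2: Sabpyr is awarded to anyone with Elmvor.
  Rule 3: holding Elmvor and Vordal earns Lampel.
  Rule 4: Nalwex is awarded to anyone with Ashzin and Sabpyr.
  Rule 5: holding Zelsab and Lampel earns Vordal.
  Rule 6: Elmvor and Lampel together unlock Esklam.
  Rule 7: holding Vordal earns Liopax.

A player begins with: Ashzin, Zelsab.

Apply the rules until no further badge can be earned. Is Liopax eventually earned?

Yes

With Zelsab and Ashzin, Lampel is earned (Rule 1).
With Zelsab and Lampel, Vordal is earned (Rule 5).
With Vordal, Liopax is earned (Rule 7).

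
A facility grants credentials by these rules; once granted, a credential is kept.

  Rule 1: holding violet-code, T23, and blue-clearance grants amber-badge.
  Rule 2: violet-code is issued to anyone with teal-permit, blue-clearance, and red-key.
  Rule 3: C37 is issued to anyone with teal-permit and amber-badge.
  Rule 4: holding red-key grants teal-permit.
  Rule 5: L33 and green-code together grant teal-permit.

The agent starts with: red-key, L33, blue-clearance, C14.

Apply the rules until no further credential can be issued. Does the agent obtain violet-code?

Holding red-key grants teal-permit (Rule 4).
Holding teal-permit, blue-clearance, and red-key grants violet-code (Rule 2).

Yes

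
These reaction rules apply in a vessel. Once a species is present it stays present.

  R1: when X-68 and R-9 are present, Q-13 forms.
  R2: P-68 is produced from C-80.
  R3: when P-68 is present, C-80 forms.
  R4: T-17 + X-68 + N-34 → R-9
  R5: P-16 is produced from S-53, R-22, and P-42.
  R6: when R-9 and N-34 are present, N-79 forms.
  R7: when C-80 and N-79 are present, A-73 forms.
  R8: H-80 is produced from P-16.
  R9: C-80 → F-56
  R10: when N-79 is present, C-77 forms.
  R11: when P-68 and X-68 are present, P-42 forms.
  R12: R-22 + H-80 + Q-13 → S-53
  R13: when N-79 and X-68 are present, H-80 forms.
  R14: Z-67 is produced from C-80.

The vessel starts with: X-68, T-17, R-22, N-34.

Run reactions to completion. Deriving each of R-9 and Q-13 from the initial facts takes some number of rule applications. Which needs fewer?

R-9

R-9: T-17, X-68, and N-34 present → R-9 forms (R4). [1 rule application]
Q-13: T-17, X-68, and N-34 present → R-9 forms (R4). X-68 and R-9 present → Q-13 forms (R1). [2 rule applications]
R-9 needs fewer.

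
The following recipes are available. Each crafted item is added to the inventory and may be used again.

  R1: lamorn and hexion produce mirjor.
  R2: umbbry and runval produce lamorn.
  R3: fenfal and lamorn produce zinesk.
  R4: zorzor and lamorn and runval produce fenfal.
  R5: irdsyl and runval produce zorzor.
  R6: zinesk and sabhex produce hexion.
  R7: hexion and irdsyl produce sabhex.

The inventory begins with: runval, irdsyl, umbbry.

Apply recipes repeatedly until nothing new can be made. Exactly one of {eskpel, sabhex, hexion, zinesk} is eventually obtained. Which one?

irdsyl and runval → zorzor (R5).
Using R2, umbbry and runval make lamorn.
zorzor and lamorn and runval → fenfal (R4).
Using R3, fenfal and lamorn make zinesk.
sabhex would need hexion and irdsyl (R7), but hexion is never obtained. hexion would need zinesk and sabhex (R6), but sabhex is never obtained. No rule produces eskpel, and it is not given.

zinesk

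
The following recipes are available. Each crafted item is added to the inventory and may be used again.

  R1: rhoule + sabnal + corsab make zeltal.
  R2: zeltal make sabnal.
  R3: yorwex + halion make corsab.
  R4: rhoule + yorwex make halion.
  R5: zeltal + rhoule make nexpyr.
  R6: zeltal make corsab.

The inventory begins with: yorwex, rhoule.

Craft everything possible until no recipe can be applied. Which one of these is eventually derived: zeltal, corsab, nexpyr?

Using R4, rhoule and yorwex make halion.
yorwex + halion → corsab (R3).
zeltal would need rhoule, sabnal, and corsab (R1), but sabnal is never obtained. nexpyr would need zeltal and rhoule (R5), but zeltal is never obtained.

corsab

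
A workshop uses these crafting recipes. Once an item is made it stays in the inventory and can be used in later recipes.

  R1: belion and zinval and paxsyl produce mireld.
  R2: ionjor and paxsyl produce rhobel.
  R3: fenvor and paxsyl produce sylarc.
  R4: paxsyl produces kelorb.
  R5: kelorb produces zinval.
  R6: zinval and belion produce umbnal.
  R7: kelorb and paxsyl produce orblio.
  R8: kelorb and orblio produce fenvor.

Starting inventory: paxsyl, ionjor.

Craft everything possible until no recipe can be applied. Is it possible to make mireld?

No

mireld would need belion, zinval, and paxsyl (R1), but belion is never obtained.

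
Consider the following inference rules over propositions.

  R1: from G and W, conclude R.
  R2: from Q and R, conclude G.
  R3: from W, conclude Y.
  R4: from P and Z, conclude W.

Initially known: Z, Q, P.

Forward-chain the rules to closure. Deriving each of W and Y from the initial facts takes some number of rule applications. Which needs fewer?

W

W: From P and Z, R4 gives W. [1 rule application]
Y: From P and Z, R4 gives W. W holds, so Y follows (R3). [2 rule applications]
W needs fewer.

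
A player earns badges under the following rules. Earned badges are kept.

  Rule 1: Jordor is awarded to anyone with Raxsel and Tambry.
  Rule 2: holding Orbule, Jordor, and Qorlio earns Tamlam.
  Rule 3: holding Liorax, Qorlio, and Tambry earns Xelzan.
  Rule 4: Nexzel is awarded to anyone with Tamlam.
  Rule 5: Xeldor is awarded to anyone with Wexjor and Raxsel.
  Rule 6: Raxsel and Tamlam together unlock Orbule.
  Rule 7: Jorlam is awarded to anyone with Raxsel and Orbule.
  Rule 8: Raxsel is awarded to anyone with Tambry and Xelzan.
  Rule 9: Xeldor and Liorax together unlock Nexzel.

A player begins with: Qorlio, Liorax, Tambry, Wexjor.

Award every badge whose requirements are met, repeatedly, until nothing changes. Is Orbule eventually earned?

No

Orbule would need Raxsel and Tamlam (Rule 6), but Tamlam is never earned.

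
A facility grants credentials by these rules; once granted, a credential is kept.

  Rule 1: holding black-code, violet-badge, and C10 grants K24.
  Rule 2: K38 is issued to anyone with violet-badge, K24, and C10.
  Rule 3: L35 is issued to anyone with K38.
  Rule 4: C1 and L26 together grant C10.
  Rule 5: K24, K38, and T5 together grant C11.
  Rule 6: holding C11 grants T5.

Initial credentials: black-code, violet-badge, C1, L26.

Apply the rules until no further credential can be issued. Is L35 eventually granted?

Yes

Holding C1 and L26 grants C10 (Rule 4).
Holding black-code, violet-badge, and C10 grants K24 (Rule 1).
Holding violet-badge, K24, and C10 grants K38 (Rule 2).
Holding K38 grants L35 (Rule 3).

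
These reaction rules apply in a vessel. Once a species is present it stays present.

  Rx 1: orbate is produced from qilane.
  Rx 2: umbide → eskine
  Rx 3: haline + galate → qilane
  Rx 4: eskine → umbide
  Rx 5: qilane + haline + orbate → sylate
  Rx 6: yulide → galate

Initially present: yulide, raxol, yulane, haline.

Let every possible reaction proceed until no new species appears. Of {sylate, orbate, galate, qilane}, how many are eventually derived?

yulide present → galate forms (Rx 6).
haline and galate present → qilane forms (Rx 3).
qilane present → orbate forms (Rx 1).
qilane, haline, and orbate present → sylate forms (Rx 5).
sylate: reached.
orbate: reached.
galate: reached.
qilane: reached.
All 4 are reached.

4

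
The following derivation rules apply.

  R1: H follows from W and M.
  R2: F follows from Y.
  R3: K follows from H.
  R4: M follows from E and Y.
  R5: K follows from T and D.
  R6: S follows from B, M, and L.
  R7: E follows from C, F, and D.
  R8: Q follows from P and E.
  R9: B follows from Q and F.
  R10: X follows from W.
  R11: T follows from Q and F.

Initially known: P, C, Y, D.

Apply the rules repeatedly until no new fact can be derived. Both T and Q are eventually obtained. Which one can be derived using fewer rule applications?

Q

Q: From Y, R2 gives F. From C, F, and D, R7 gives E. From P and E, R8 gives Q. [3 rule applications]
T: Y holds, so F follows (R2). C, F, and D hold, so E follows (R7). From P and E, R8 gives Q. From Q and F, R11 gives T. [4 rule applications]
Q needs fewer.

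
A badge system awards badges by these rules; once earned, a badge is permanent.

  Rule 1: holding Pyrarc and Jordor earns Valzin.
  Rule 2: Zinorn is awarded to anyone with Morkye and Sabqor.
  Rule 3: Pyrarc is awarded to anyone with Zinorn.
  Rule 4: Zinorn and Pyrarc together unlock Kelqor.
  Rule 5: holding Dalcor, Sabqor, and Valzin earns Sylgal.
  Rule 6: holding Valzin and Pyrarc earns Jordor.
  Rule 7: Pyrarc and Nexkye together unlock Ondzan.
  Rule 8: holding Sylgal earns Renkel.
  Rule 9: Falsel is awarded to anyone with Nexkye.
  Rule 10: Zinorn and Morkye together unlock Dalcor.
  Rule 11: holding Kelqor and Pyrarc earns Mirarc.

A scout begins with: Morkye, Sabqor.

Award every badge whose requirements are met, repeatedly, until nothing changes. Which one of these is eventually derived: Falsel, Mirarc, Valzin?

Mirarc

With Morkye and Sabqor, Zinorn is earned (Rule 2).
With Zinorn, Pyrarc is earned (Rule 3).
With Zinorn and Pyrarc, Kelqor is earned (Rule 4).
With Kelqor and Pyrarc, Mirarc is earned (Rule 11).
Falsel would need Nexkye (Rule 9), but Nexkye is never earned. Valzin would need Pyrarc and Jordor (Rule 1), but Jordor is never earned.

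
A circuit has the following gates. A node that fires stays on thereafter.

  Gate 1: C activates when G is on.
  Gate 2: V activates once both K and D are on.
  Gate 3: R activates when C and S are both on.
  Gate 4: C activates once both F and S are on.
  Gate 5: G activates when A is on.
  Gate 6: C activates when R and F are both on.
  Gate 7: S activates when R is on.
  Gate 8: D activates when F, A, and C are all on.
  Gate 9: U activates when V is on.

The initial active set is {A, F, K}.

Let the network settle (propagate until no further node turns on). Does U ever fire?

Yes

A is on, so G activates (Gate 5).
G is on, so C activates (Gate 1).
Gate 8: F, A, and C on → D on.
Gate 2: K and D on → V on.
V is on, so U activates (Gate 9).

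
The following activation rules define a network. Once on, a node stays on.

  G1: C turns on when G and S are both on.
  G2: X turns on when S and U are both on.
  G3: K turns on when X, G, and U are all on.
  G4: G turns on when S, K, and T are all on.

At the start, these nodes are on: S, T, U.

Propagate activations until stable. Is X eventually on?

S and U are on, so X turns on (G2).

Yes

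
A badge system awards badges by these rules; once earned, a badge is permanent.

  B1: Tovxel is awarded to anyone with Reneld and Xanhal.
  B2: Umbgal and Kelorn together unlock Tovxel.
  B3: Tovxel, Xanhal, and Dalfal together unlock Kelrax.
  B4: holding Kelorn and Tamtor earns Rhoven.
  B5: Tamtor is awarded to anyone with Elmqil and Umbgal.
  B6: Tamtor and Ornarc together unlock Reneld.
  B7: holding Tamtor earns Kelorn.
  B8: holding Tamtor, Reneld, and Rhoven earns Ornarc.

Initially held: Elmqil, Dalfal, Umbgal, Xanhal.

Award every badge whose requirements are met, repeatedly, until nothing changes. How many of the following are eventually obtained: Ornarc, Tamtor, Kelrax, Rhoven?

With Elmqil and Umbgal, Tamtor is earned (B5).
With Tamtor, Kelorn is earned (B7).
With Umbgal and Kelorn, Tovxel is earned (B2).
With Kelorn and Tamtor, Rhoven is earned (B4).
With Tovxel, Xanhal, and Dalfal, Kelrax is earned (B3).
Ornarc would need Tamtor, Reneld, and Rhoven (B8), but Reneld is never earned.
Tamtor: reached.
Kelrax: reached.
Rhoven: reached.
Reached: Tamtor, Kelrax, and Rhoven — 3 of the 4.

3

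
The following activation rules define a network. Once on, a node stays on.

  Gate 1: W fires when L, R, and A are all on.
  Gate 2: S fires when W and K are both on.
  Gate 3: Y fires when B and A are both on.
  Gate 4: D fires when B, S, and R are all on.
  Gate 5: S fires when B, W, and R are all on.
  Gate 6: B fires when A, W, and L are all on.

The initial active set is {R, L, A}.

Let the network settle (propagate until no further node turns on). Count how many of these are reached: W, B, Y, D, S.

5

L, R, and A are on, so W fires (Gate 1).
A, W, and L are on, so B fires (Gate 6).
Gate 5: B, W, and R on → S on.
B and A are on, so Y fires (Gate 3).
Gate 4: B, S, and R on → D on.
W: reached.
B: reached.
Y: reached.
D: reached.
S: reached.
All 5 are reached.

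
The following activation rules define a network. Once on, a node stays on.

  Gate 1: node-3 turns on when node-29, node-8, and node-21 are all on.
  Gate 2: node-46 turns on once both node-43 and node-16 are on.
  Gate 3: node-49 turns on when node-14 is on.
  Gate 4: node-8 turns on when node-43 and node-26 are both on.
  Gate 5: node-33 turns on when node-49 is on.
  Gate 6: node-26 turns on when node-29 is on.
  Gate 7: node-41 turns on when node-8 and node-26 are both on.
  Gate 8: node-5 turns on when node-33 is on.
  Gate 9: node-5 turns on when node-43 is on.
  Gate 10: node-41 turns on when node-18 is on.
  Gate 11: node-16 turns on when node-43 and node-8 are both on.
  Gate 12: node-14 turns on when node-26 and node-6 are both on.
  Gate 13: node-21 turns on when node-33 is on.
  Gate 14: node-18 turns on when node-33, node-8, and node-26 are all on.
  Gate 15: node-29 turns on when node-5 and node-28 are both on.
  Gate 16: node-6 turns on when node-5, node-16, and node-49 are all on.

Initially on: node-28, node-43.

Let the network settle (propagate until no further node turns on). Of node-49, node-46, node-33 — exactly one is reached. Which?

node-46

Gate 9: node-43 on → node-5 on.
Gate 15: node-5 and node-28 on → node-29 on.
node-29 is on, so node-26 turns on (Gate 6).
Gate 4: node-43 and node-26 on → node-8 on.
node-43 and node-8 are on, so node-16 turns on (Gate 11).
node-43 and node-16 are on, so node-46 turns on (Gate 2).
node-49 would need node-14 (Gate 3), but node-14 never turns on. node-33 would need node-49 (Gate 5), but node-49 never turns on.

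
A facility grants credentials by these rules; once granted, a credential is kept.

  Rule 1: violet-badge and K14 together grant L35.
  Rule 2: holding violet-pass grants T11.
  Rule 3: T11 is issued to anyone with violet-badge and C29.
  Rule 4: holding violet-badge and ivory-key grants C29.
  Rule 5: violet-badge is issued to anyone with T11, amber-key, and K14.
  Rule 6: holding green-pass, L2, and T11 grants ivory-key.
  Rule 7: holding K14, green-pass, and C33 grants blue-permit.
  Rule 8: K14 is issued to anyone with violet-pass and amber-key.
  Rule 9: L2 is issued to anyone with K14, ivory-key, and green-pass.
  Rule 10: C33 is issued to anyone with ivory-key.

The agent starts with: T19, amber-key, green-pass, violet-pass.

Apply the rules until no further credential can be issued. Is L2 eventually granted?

No

L2 would need K14, ivory-key, and green-pass (Rule 9), but ivory-key is never granted.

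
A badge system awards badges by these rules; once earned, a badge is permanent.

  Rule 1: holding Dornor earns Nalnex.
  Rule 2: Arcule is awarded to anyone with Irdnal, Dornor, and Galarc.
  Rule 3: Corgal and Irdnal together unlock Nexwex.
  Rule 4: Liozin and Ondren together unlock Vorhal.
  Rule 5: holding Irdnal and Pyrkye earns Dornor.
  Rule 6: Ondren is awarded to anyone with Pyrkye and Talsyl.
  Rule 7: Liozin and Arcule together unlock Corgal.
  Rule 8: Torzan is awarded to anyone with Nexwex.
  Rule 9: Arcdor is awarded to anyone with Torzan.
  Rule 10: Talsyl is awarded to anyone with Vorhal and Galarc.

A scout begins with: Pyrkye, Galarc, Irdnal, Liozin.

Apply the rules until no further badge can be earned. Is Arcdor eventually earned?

Yes

With Irdnal and Pyrkye, Dornor is earned (Rule 5).
With Irdnal, Dornor, and Galarc, Arcule is earned (Rule 2).
With Liozin and Arcule, Corgal is earned (Rule 7).
With Corgal and Irdnal, Nexwex is earned (Rule 3).
With Nexwex, Torzan is earned (Rule 8).
With Torzan, Arcdor is earned (Rule 9).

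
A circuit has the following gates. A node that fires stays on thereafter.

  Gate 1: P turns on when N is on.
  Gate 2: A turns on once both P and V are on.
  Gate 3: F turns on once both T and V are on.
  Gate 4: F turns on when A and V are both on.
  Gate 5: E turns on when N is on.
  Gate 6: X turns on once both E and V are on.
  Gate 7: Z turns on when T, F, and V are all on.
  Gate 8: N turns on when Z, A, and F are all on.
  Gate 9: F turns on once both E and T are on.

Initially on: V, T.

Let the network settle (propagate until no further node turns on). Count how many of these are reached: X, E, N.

X would need E and V (Gate 6), but E never turns on.
E would need N (Gate 5), but N never turns on.
N would need Z, A, and F (Gate 8), but A never turns on.
None of the 3 are reached.

0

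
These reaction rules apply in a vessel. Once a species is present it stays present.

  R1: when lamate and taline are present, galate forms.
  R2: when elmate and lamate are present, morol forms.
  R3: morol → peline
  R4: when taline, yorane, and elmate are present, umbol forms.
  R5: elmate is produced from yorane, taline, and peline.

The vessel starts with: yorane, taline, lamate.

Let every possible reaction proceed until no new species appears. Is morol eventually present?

No

morol would need elmate and lamate (R2), but elmate never forms.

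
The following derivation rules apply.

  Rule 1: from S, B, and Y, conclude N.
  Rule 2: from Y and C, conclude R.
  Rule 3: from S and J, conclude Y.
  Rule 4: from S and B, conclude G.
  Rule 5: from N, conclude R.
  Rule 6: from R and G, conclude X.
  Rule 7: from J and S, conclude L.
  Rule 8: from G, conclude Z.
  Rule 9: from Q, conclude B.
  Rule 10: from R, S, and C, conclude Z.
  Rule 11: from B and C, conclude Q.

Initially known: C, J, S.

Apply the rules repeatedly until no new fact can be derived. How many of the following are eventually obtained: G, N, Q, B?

G would need S and B (Rule 4), but B is never established.
N would need S, B, and Y (Rule 1), but B is never established.
Q would need B and C (Rule 11), but B is never established.
B would need Q (Rule 9), but Q is never established.
None of the 4 are reached.

0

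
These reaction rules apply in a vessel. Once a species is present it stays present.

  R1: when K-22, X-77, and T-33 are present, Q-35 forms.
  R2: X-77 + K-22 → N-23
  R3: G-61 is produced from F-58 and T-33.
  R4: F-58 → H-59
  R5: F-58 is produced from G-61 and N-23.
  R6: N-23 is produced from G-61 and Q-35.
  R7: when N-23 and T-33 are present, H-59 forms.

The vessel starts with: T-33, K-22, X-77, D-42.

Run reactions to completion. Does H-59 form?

X-77 and K-22 present → N-23 forms (R2).
N-23 and T-33 present → H-59 forms (R7).

Yes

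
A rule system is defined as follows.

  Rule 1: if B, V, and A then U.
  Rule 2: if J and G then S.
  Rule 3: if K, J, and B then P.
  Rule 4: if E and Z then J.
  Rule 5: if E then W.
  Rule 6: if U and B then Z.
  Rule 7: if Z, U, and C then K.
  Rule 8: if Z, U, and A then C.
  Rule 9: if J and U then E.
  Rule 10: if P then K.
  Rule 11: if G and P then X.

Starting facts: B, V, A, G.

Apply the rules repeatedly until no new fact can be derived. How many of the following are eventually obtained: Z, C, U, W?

From B, V, and A, Rule 1 gives U.
From U and B, Rule 6 gives Z.
From Z, U, and A, Rule 8 gives C.
Z: reached.
C: reached.
U: reached.
W would need E (Rule 5), but E is never established.
Reached: Z, C, and U — 3 of the 4.

3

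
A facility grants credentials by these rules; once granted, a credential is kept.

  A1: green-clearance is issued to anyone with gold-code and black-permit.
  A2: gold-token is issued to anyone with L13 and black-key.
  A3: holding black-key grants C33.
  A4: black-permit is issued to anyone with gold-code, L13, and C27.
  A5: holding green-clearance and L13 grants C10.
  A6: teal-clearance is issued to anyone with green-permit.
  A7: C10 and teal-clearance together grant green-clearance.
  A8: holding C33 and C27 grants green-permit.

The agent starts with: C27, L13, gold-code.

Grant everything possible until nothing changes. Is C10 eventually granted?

Holding gold-code, L13, and C27 grants black-permit (A4).
Holding gold-code and black-permit grants green-clearance (A1).
Holding green-clearance and L13 grants C10 (A5).

Yes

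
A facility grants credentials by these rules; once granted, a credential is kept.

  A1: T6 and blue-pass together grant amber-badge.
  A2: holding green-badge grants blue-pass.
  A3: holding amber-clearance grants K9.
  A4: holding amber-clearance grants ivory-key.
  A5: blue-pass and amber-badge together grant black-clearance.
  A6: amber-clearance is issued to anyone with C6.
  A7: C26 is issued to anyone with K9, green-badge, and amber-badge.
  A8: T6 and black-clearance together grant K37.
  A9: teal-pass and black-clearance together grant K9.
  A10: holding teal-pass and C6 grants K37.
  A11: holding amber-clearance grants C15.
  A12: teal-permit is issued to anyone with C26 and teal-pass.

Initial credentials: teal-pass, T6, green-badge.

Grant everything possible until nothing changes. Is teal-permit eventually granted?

Holding green-badge grants blue-pass (A2).
Holding T6 and blue-pass grants amber-badge (A1).
Holding blue-pass and amber-badge grants black-clearance (A5).
Holding teal-pass and black-clearance grants K9 (A9).
Holding K9, green-badge, and amber-badge grants C26 (A7).
Holding C26 and teal-pass grants teal-permit (A12).

Yes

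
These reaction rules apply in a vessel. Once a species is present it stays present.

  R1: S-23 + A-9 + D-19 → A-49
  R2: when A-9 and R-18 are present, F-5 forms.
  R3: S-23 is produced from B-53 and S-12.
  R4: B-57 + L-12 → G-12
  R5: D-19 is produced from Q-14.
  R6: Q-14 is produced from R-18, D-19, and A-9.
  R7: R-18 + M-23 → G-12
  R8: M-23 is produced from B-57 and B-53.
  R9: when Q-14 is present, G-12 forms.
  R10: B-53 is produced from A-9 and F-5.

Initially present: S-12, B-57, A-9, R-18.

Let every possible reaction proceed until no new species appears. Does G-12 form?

A-9 and R-18 present → F-5 forms (R2).
A-9 and F-5 present → B-53 forms (R10).
B-57 and B-53 present → M-23 forms (R8).
R-18 and M-23 present → G-12 forms (R7).

Yes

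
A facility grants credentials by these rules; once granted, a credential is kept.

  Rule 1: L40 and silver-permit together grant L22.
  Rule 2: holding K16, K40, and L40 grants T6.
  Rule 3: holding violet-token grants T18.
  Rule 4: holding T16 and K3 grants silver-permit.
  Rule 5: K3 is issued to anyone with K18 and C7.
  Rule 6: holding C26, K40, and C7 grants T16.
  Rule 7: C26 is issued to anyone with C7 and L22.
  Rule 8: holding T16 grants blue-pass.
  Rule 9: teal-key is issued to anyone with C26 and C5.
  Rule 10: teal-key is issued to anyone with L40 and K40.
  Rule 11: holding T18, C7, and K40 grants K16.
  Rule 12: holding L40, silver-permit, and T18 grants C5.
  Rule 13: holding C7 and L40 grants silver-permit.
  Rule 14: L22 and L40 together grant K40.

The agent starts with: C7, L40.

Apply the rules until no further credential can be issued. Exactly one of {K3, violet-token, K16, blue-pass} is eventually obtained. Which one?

blue-pass

Holding C7 and L40 grants silver-permit (Rule 13).
Holding L40 and silver-permit grants L22 (Rule 1).
Holding C7 and L22 grants C26 (Rule 7).
Holding L22 and L40 grants K40 (Rule 14).
Holding C26, K40, and C7 grants T16 (Rule 6).
Holding T16 grants blue-pass (Rule 8).
K3 would need K18 and C7 (Rule 5), but K18 is never granted. No rule produces violet-token, and it is not given. K16 would need T18, C7, and K40 (Rule 11), but T18 is never granted.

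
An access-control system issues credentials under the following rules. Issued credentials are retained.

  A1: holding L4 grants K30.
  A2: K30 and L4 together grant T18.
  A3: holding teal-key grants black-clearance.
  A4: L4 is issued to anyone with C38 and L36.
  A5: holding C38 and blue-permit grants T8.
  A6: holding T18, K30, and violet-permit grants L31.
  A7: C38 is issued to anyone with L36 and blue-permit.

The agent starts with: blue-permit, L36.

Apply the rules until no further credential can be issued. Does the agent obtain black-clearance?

black-clearance would need teal-key (A3), but teal-key is never granted.

No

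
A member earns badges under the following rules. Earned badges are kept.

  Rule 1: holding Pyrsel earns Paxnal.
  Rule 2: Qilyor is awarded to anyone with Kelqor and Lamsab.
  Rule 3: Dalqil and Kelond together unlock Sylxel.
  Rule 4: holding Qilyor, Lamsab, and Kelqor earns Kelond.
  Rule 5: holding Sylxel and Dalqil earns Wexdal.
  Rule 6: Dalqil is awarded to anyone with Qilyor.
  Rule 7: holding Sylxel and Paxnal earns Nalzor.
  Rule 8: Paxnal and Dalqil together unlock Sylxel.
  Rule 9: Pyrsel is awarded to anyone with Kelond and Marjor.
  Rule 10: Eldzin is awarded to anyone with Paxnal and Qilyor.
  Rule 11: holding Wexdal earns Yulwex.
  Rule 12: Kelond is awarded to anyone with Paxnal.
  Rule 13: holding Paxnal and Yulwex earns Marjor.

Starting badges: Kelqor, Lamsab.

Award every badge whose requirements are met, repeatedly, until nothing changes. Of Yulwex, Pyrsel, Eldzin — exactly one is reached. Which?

With Kelqor and Lamsab, Qilyor is earned (Rule 2).
With Qilyor, Lamsab, and Kelqor, Kelond is earned (Rule 4).
With Qilyor, Dalqil is earned (Rule 6).
With Dalqil and Kelond, Sylxel is earned (Rule 3).
With Sylxel and Dalqil, Wexdal is earned (Rule 5).
With Wexdal, Yulwex is earned (Rule 11).
Eldzin would need Paxnal and Qilyor (Rule 10), but Paxnal is never earned. Pyrsel would need Kelond and Marjor (Rule 9), but Marjor is never earned.

Yulwex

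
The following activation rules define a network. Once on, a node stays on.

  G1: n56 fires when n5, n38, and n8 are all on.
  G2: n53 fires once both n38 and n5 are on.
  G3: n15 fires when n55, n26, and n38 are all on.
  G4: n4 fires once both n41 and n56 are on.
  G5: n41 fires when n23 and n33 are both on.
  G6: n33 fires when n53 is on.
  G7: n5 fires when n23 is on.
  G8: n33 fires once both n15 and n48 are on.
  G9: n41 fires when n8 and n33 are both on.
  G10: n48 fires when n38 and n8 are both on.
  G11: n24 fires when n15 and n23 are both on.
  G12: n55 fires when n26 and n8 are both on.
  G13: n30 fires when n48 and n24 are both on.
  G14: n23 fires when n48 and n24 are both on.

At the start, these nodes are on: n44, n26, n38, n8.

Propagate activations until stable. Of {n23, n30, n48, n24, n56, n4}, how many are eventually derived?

n38 and n8 are on, so n48 fires (G10).
n23 would need n48 and n24 (G14), but n24 never turns on.
n30 would need n48 and n24 (G13), but n24 never turns on.
n48: reached.
n24 would need n15 and n23 (G11), but n23 never turns on.
n56 would need n5, n38, and n8 (G1), but n5 never turns on.
n4 would need n41 and n56 (G4), but n56 never turns on.
Reached: n48 — 1 of the 6.

1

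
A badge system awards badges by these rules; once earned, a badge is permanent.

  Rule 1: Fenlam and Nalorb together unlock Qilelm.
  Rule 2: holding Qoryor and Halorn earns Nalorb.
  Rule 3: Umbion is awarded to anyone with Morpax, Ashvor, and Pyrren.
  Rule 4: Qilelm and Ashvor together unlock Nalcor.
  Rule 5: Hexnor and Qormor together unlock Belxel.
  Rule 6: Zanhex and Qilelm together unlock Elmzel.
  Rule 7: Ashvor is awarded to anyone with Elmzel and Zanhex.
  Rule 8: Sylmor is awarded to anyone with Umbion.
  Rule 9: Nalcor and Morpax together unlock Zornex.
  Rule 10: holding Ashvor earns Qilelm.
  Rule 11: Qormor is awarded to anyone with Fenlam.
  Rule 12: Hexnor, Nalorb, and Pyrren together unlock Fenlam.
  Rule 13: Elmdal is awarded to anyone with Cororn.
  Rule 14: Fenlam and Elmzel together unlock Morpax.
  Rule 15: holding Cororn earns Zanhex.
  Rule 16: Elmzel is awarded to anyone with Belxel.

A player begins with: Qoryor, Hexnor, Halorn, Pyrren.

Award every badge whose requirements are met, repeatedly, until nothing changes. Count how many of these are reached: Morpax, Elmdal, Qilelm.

With Qoryor and Halorn, Nalorb is earned (Rule 2).
With Hexnor, Nalorb, and Pyrren, Fenlam is earned (Rule 12).
With Fenlam and Nalorb, Qilelm is earned (Rule 1).
With Fenlam, Qormor is earned (Rule 11).
With Hexnor and Qormor, Belxel is earned (Rule 5).
With Belxel, Elmzel is earned (Rule 16).
With Fenlam and Elmzel, Morpax is earned (Rule 14).
Morpax: reached.
Elmdal would need Cororn (Rule 13), but Cororn is never earned.
Qilelm: reached.
Reached: Morpax and Qilelm — 2 of the 3.

2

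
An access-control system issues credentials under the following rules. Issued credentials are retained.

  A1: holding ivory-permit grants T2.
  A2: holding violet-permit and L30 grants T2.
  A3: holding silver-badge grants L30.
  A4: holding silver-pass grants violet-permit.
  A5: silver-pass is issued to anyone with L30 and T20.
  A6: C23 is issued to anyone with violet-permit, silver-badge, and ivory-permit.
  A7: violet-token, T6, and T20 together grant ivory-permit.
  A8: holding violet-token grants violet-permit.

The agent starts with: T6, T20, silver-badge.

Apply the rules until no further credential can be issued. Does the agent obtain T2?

Holding silver-badge grants L30 (A3).
Holding L30 and T20 grants silver-pass (A5).
Holding silver-pass grants violet-permit (A4).
Holding violet-permit and L30 grants T2 (A2).

Yes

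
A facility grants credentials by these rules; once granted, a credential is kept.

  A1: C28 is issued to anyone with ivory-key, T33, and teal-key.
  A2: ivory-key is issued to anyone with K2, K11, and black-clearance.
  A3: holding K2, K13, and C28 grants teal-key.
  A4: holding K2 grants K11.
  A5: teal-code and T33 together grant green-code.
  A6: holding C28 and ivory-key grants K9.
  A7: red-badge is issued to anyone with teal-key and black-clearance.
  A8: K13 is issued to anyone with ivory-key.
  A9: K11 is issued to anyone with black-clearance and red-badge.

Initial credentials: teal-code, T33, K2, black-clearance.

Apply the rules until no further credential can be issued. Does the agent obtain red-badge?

No

red-badge would need teal-key and black-clearance (A7), but teal-key is never granted.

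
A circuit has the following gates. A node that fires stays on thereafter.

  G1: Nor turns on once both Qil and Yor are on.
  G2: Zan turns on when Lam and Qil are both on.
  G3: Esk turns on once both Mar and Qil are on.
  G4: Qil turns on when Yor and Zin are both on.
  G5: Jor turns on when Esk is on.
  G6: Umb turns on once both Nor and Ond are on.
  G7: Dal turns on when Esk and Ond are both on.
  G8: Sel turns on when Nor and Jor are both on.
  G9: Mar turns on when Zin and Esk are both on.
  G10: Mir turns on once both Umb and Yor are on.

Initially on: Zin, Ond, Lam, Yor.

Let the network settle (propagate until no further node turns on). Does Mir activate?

G4: Yor and Zin on → Qil on.
Qil and Yor are on, so Nor turns on (G1).
Nor and Ond are on, so Umb turns on (G6).
G10: Umb and Yor on → Mir on.

Yes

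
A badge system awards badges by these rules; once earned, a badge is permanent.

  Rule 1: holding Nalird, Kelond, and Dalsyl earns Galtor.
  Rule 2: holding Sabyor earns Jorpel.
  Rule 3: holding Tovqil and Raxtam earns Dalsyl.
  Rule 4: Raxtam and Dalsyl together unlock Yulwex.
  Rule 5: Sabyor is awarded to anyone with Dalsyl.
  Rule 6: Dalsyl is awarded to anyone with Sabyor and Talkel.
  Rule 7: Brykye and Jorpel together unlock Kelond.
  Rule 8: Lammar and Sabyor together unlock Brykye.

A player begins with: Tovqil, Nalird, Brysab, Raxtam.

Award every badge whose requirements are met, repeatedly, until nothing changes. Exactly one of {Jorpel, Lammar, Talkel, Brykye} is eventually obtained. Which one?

With Tovqil and Raxtam, Dalsyl is earned (Rule 3).
With Dalsyl, Sabyor is earned (Rule 5).
With Sabyor, Jorpel is earned (Rule 2).
Brykye would need Lammar and Sabyor (Rule 8), but Lammar is never earned. No rule produces Talkel, and it is not given. No rule produces Lammar, and it is not given.

Jorpel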